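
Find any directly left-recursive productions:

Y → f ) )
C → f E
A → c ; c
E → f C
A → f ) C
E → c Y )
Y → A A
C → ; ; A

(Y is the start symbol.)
No direct left recursion

Y → f ) ): starts with f
C → f E: starts with f
A → c ; c: starts with c
E → f C: starts with f
A → f ) C: starts with f
E → c Y ): starts with c
Y → A A: starts with A
C → ; ; A: starts with ';'

No direct left recursion found.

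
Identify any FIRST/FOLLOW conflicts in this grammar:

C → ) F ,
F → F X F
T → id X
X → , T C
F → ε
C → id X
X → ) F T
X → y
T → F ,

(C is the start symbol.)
Yes. F → F X F with FOLLOW(F) on { ')', ',', 'y' }

A FIRST/FOLLOW conflict occurs when a non-terminal N has a nullable alternative N → β (β ⇒* ε) and another alternative N → α with FIRST(α) ∩ FOLLOW(N) ≠ ∅: on such a lookahead the parser cannot decide between expanding α and letting N vanish via β.

Nullable non-terminals: F.
FIRST sets used below: FIRST(F) = { ')', ',', 'y', ε }, FIRST(X) = { ')', ',', 'y' }

F: nullable alternative(s) F → ε; FOLLOW(F) = { ')', ',', 'id', 'y' }
  F → F X F: FIRST \ {ε} = { ')', ',', 'y' } — overlaps FOLLOW(F) on { ')', ',', 'y' }: CONFLICT
  F → ε: FIRST \ {ε} = { } — this is the only nullable alternative, skip

C, T, X have no nullable alternative, so no FIRST/FOLLOW check is needed there.

So the grammar has 1 FIRST/FOLLOW conflict (marked CONFLICT above).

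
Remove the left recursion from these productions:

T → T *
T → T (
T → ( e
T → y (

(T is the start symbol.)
T → ( e T'
T → y ( T'
T' → * T'
T' → ( T'
T' → ε

T is directly left-recursive. The standard transformation for
  A → A α₁ | ... | A α_m | β₁ | ... | β_n
is
  A  → β₁ A' | ... | β_n A'
  A' → α₁ A' | ... | α_m A' | ε

T → ( e becomes T → ( e T'
T → y ( becomes T → y ( T'
T → T * becomes T' → * T'
T → T ( becomes T' → ( T'
Add T' → ε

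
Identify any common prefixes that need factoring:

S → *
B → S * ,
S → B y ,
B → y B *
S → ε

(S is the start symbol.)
Left-factoring is needed when two productions for the same non-terminal
share a common prefix on the right-hand side.

Productions for S:
  S → *
  S → B y ,
  S → ε
Productions for B:
  B → S * ,
  B → y B *

No common prefixes found.

Answer: No, left-factoring is not needed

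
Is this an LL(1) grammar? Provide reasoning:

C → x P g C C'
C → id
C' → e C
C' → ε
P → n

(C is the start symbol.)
A grammar is LL(1) if for each non-terminal N with multiple productions, the predict sets of those productions are pairwise disjoint, where PREDICT(N → α) = (FIRST(α) \ {ε}) ∪ (FOLLOW(N) if α ⇒* ε).

Relevant sets:
  FOLLOW(C') = { $, 'e' }

For C:
  PREDICT(C → x P g C C') = { 'x' }
  PREDICT(C → id) = { 'id' }
For C':
  PREDICT(C' → e C) = { 'e' }
  PREDICT(C' → ε) = { $, 'e' }
P has a single production, so nothing to check there.

Conflict found: Predict set conflict for C': { 'e' }
The grammar is NOT LL(1).

Answer: No. Predict set conflict for C': { 'e' }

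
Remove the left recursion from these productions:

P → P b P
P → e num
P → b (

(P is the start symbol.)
P is directly left-recursive. The standard transformation for
  A → A α₁ | ... | A α_m | β₁ | ... | β_n
is
  A  → β₁ A' | ... | β_n A'
  A' → α₁ A' | ... | α_m A' | ε

P → e num becomes P → e num P'
P → b ( becomes P → b ( P'
P → P b P becomes P' → b P P'
Add P' → ε

Resulting grammar:
P → e num P'
P → b ( P'
P' → b P P'
P' → ε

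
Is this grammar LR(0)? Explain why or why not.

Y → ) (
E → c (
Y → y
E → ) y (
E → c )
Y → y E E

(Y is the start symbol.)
A grammar is LR(0) if no state in the canonical LR(0) collection has:
  - both a shift item (dot before a terminal) and a complete item (shift-reduce conflict), or
  - two or more complete items (reduce-reduce conflict; the accept item [Y' → Y .] counts as a complete item here).

Augment with Y' → Y and build the canonical LR(0) collection (I0 = CLOSURE({[Y' → . Y]}), then GOTO on every symbol after a dot until no new states appear). It has 13 states:
  I0: { [Y → . ) (], [Y → . y E E], [Y → . y], [Y' → . Y] }  — shift
  I1: { [Y → ) . (] }  — shift
  I2: { [Y' → Y .] }  — accept
  I3: { [E → . ) y (], [E → . c (], [E → . c )], [Y → y . E E], [Y → y .] }  — shift, reduce
  I4: { [E → ) . y (] }  — shift
  I5: { [E → . ) y (], [E → . c (], [E → . c )], [Y → y E . E] }  — shift
  I6: { [E → c . (], [E → c . )] }  — shift
  I7: { [E → c ( .] }  — reduce
  I8: { [E → c ) .] }  — reduce
  I9: { [Y → y E E .] }  — reduce
  I10: { [E → ) y . (] }  — shift
  I11: { [E → ) y ( .] }  — reduce
  I12: { [Y → ) ( .] }  — reduce

Conflict in state I3:
  Shift-reduce conflict between [Y → y .] and [E → . ) y (]
So the grammar is NOT LR(0).

Answer: No. Shift-reduce conflict between [Y → y .] and [E → . ) y (]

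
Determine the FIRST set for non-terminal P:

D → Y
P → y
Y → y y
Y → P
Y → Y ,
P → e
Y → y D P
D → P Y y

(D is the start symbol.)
{ 'e', 'y' }

To compute FIRST(P), examine every production with P on the left-hand side, reading each right-hand side left to right until a non-nullable symbol is reached.

From P → y:
  - y is a terminal: add 'y' and stop
From P → e:
  - e is a terminal: add 'e' and stop

Collecting: FIRST(P) = { 'e', 'y' }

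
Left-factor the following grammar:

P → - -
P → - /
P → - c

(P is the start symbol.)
Left-factoring transforms A → αβ₁ | αβ₂ into A → αA' and A' → β₁ | β₂
(α is the longest common prefix among the alternatives). Repeat until
no nonterminal has two alternatives with a common prefix.

Round 1: P has alternatives sharing prefix '-'. Introduce P': P → - P'
  Add: P' → -
  Add: P' → /
  Add: P' → c

No remaining common prefixes — done.

Resulting grammar:
P → - P'
P' → -
P' → /
P' → c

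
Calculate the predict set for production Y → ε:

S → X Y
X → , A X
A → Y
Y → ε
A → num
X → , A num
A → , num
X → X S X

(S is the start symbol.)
{ $, ',', 'num' }

PREDICT(Y → ε) = (FIRST(RHS) \ {ε}) ∪ (FOLLOW(Y) if ε ∈ FIRST(RHS), i.e. RHS ⇒* ε)
The right-hand side is ε (FIRST(ε) = { ε }), so the predict set is FOLLOW(Y) = { $, ',', 'num' }
PREDICT(Y → ε) = { $, ',', 'num' }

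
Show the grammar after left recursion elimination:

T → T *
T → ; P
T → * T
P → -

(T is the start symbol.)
T → ; P T'
T → * T T'
T' → * T'
T' → ε
P → -

T is directly left-recursive. The standard transformation for
  A → A α₁ | ... | A α_m | β₁ | ... | β_n
is
  A  → β₁ A' | ... | β_n A'
  A' → α₁ A' | ... | α_m A' | ε

T → ; P becomes T → ; P T'
T → * T becomes T → * T T'
T → T * becomes T' → * T'
Add T' → ε

Productions for other non-terminals are unchanged:
  P → -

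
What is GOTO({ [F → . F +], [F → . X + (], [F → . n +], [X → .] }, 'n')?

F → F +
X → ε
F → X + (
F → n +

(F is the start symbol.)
{ [F → n . +] }

GOTO(I, 'n') = CLOSURE({ [A → αX.β] : [A → α.Xβ] ∈ I, X = 'n' })

Items with dot before 'n', with the dot advanced:
  [F → . n +] → [F → n . +]
Closure adds nothing (no advanced item has the dot before a non-terminal).

GOTO = { [F → n . +] }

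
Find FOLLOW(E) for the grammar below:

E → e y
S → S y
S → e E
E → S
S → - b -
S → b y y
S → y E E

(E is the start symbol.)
{ $, '-', 'b', 'e', 'y' }

To compute FOLLOW(E), find every occurrence of E on a right-hand side N → α E β: add FIRST(β) \ {ε}, and if β is empty or nullable also add FOLLOW(N). Iterate to a fixed point.

E is the start symbol, so $ ∈ FOLLOW(E).
In S → e E: E is at the end, add FOLLOW(S)
In S → y E E: E is followed by E, add FIRST(E) \ {ε} = { '-', 'b', 'e', 'y' }
In S → y E E: E is at the end, add FOLLOW(S)

The FOLLOW sets referred to above (computed the same way, to a fixed point):
  FOLLOW(S) = { $, '-', 'b', 'e', 'y' }

Taking the union: FOLLOW(E) = { $, '-', 'b', 'e', 'y' }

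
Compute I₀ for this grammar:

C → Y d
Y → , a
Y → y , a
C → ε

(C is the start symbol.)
First, augment the grammar with C' → C
I₀ = CLOSURE({ [C' → . C] }):
  [C' → . C] has the dot before C: add [C → . Y d], [C → .]
  [C → . Y d] has the dot before Y: add [Y → . , a], [Y → . y , a]
No further items can be added.

I₀ = { [C → . Y d], [C → .], [C' → . C], [Y → . , a], [Y → . y , a] }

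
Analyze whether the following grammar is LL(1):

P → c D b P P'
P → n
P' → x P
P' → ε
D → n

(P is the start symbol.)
No. Predict set conflict for P': { 'x' }

Relevant sets:
  FOLLOW(P') = { $, 'x' }

For P:
  PREDICT(P → c D b P P') = { 'c' }
  PREDICT(P → n) = { 'n' }
For P':
  PREDICT(P' → x P) = { 'x' }
  PREDICT(P' → ε) = { $, 'x' }
D has a single production, so nothing to check there.

Conflict found: Predict set conflict for P': { 'x' }
The grammar is NOT LL(1).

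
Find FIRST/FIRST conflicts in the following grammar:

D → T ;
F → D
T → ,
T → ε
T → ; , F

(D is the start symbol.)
No FIRST/FIRST conflicts.

A FIRST/FIRST conflict occurs when two productions N → α and N → β for the same non-terminal have FIRST(α) ∩ FIRST(β) ≠ ∅ (with ε ∈ FIRST of a nullable right-hand side, so two nullable alternatives also conflict).

Productions for T:
  T → ,: FIRST = { ',' }
  T → ε: FIRST = { ε }
  T → ; , F: FIRST = { ';' }
D, F have only one production, so no FIRST/FIRST conflict is possible there.

All alternatives of each non-terminal have pairwise disjoint FIRST sets.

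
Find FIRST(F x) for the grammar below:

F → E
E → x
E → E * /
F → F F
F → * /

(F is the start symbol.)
FIRST sets of the non-terminals involved (from the grammar, by fixed-point iteration):
  FIRST(F) = { '*', 'x' }

To compute FIRST(F x), process the symbols left to right:
Symbol F is a non-terminal. Add FIRST(F) \ {ε} = { '*', 'x' }
F is not nullable (ε ∉ FIRST(F)), so stop here.
FIRST(F x) = { '*', 'x' }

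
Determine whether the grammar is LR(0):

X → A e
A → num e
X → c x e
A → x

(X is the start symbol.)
A grammar is LR(0) if no state in the canonical LR(0) collection has:
  - both a shift item (dot before a terminal) and a complete item (shift-reduce conflict), or
  - two or more complete items (reduce-reduce conflict; the accept item [X' → X .] counts as a complete item here).

Augment with X' → X and build the canonical LR(0) collection (I0 = CLOSURE({[X' → . X]}), then GOTO on every symbol after a dot until no new states appear). It has 10 states:
  I0: { [A → . num e], [A → . x], [X → . A e], [X → . c x e], [X' → . X] }  — shift
  I1: { [X → A . e] }  — shift
  I2: { [X' → X .] }  — accept
  I3: { [X → c . x e] }  — shift
  I4: { [A → num . e] }  — shift
  I5: { [A → x .] }  — reduce
  I6: { [A → num e .] }  — reduce
  I7: { [X → c x . e] }  — shift
  I8: { [X → c x e .] }  — reduce
  I9: { [X → A e .] }  — reduce

Every state is either a pure shift/goto state or contains exactly one complete item and nothing to shift — no conflicts. The grammar is LR(0).

Answer: Yes, the grammar is LR(0)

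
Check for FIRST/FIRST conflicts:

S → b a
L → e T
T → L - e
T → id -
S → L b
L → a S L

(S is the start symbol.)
FIRST sets of the non-terminals at (or reachable through a nullable prefix from) the front of some alternative:
  FIRST(L) = { 'a', 'e' }

Productions for S:
  S → b a: FIRST = { 'b' }
  S → L b: FIRST = { 'a', 'e' }
Productions for L:
  L → e T: FIRST = { 'e' }
  L → a S L: FIRST = { 'a' }
Productions for T:
  T → L - e: FIRST = { 'a', 'e' }
  T → id -: FIRST = { 'id' }

All alternatives of each non-terminal have pairwise disjoint FIRST sets.

Answer: No FIRST/FIRST conflicts.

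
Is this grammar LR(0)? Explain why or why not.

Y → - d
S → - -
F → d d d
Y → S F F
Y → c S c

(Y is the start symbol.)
Yes, the grammar is LR(0)

A grammar is LR(0) if no state in the canonical LR(0) collection has:
  - both a shift item (dot before a terminal) and a complete item (shift-reduce conflict), or
  - two or more complete items (reduce-reduce conflict; the accept item [Y' → Y .] counts as a complete item here).

Augment with Y' → Y and build the canonical LR(0) collection (I0 = CLOSURE({[Y' → . Y]}), then GOTO on every symbol after a dot until no new states appear). It has 15 states:
  I0: { [S → . - -], [Y → . - d], [Y → . S F F], [Y → . c S c], [Y' → . Y] }  — shift
  I1: { [S → - . -], [Y → - . d] }  — shift
  I2: { [F → . d d d], [Y → S . F F] }  — shift
  I3: { [Y' → Y .] }  — accept
  I4: { [S → . - -], [Y → c . S c] }  — shift
  I5: { [S → - . -] }  — shift
  I6: { [Y → c S . c] }  — shift
  I7: { [Y → c S c .] }  — reduce
  I8: { [S → - - .] }  — reduce
  I9: { [F → . d d d], [Y → S F . F] }  — shift
  I10: { [F → d . d d] }  — shift
  I11: { [F → d d . d] }  — shift
  I12: { [F → d d d .] }  — reduce
  I13: { [Y → S F F .] }  — reduce
  I14: { [Y → - d .] }  — reduce

Every state is either a pure shift/goto state or contains exactly one complete item and nothing to shift — no conflicts. The grammar is LR(0).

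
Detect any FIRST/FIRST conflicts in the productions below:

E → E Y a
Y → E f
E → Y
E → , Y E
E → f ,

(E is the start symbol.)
Yes. E → E Y a / E → Y on { ',', 'f' }; E → E Y a / E → ',' Y E on { ',' }; E → E Y a / E → f ',' on { 'f' }; E → Y / E → ',' Y E on { ',' }; E → Y / E → f ',' on { 'f' }

FIRST sets of the non-terminals at (or reachable through a nullable prefix from) the front of some alternative:
  FIRST(E) = { ',', 'f' }
  FIRST(Y) = { ',', 'f' }

Productions for E:
  E → E Y a: FIRST = { ',', 'f' }
  E → Y: FIRST = { ',', 'f' }
  E → , Y E: FIRST = { ',' }
  E → f ,: FIRST = { 'f' }
Y has only one production, so no FIRST/FIRST conflict is possible there.

Conflict for E: E → E Y a and E → Y
  Overlap: { ',', 'f' }
Conflict for E: E → E Y a and E → , Y E
  Overlap: { ',' }
Conflict for E: E → E Y a and E → f ,
  Overlap: { 'f' }
Conflict for E: E → Y and E → , Y E
  Overlap: { ',' }
Conflict for E: E → Y and E → f ,
  Overlap: { 'f' }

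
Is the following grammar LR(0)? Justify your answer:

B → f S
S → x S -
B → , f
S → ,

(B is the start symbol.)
Yes, the grammar is LR(0)

A grammar is LR(0) if no state in the canonical LR(0) collection has:
  - both a shift item (dot before a terminal) and a complete item (shift-reduce conflict), or
  - two or more complete items (reduce-reduce conflict; the accept item [B' → B .] counts as a complete item here).

Augment with B' → B and build the canonical LR(0) collection (I0 = CLOSURE({[B' → . B]}), then GOTO on every symbol after a dot until no new states appear). It has 10 states:
  I0: { [B → . , f], [B → . f S], [B' → . B] }  — shift
  I1: { [B → , . f] }  — shift
  I2: { [B' → B .] }  — accept
  I3: { [B → f . S], [S → . ,], [S → . x S -] }  — shift
  I4: { [S → , .] }  — reduce
  I5: { [B → f S .] }  — reduce
  I6: { [S → . ,], [S → . x S -], [S → x . S -] }  — shift
  I7: { [S → x S . -] }  — shift
  I8: { [S → x S - .] }  — reduce
  I9: { [B → , f .] }  — reduce

Every state is either a pure shift/goto state or contains exactly one complete item and nothing to shift — no conflicts. The grammar is LR(0).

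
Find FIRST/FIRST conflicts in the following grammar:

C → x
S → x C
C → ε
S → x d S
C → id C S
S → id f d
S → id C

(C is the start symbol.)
Yes. S → x C / S → x d S on { 'x' }; S → id f d / S → id C on { 'id' }

A FIRST/FIRST conflict occurs when two productions N → α and N → β for the same non-terminal have FIRST(α) ∩ FIRST(β) ≠ ∅ (with ε ∈ FIRST of a nullable right-hand side, so two nullable alternatives also conflict).

Productions for C:
  C → x: FIRST = { 'x' }
  C → ε: FIRST = { ε }
  C → id C S: FIRST = { 'id' }
Productions for S:
  S → x C: FIRST = { 'x' }
  S → x d S: FIRST = { 'x' }
  S → id f d: FIRST = { 'id' }
  S → id C: FIRST = { 'id' }

Conflict for S: S → x C and S → x d S
  Overlap: { 'x' }
Conflict for S: S → id f d and S → id C
  Overlap: { 'id' }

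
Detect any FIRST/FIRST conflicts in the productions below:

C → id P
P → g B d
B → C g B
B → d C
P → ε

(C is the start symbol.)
No FIRST/FIRST conflicts.

A FIRST/FIRST conflict occurs when two productions N → α and N → β for the same non-terminal have FIRST(α) ∩ FIRST(β) ≠ ∅ (with ε ∈ FIRST of a nullable right-hand side, so two nullable alternatives also conflict).

FIRST sets of the non-terminals at (or reachable through a nullable prefix from) the front of some alternative:
  FIRST(C) = { 'id' }

Productions for P:
  P → g B d: FIRST = { 'g' }
  P → ε: FIRST = { ε }
Productions for B:
  B → C g B: FIRST = { 'id' }
  B → d C: FIRST = { 'd' }
C has only one production, so no FIRST/FIRST conflict is possible there.

All alternatives of each non-terminal have pairwise disjoint FIRST sets.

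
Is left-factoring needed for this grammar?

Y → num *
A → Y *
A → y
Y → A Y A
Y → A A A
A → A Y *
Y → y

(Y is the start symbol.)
Left-factoring is needed when two productions for the same non-terminal
share a common prefix on the right-hand side.

Productions for Y:
  Y → num *
  Y → A Y A
  Y → A A A
  Y → y
Productions for A:
  A → Y *
  A → y
  A → A Y *

Found common prefix 'A' in productions for Y

Answer: Yes, Y has productions with common prefix 'A'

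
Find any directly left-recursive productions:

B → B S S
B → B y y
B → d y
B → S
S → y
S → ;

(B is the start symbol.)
Yes, B is left-recursive

B → B S S: LEFT RECURSIVE (starts with B)
B → B y y: LEFT RECURSIVE (starts with B)
B → d y: starts with d
B → S: starts with S
S → y: starts with y
S → ;: starts with ';'

The grammar has direct left recursion on: B.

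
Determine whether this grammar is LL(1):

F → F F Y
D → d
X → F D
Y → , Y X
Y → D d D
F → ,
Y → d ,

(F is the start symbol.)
No. Predict set conflict for F: { ',' }

A grammar is LL(1) if for each non-terminal N with multiple productions, the predict sets of those productions are pairwise disjoint, where PREDICT(N → α) = (FIRST(α) \ {ε}) ∪ (FOLLOW(N) if α ⇒* ε).

Relevant sets:
  FIRST(F) = { ',' }
  FIRST(D) = { 'd' }

For F:
  PREDICT(F → F F Y) = { ',' }
  PREDICT(F → ',') = { ',' }
For Y:
  PREDICT(Y → ',' Y X) = { ',' }
  PREDICT(Y → D d D) = { 'd' }
  PREDICT(Y → d ',') = { 'd' }
D, X have a single production, so nothing to check there.

Conflict found: Predict set conflict for F: { ',' }
The grammar is NOT LL(1).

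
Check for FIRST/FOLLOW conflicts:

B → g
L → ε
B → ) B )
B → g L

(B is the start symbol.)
A FIRST/FOLLOW conflict occurs when a non-terminal N has a nullable alternative N → β (β ⇒* ε) and another alternative N → α with FIRST(α) ∩ FOLLOW(N) ≠ ∅: on such a lookahead the parser cannot decide between expanding α and letting N vanish via β.

Nullable non-terminals: L.
L has a nullable alternative but only one production, so nothing to check.

B has no nullable alternative, so no FIRST/FOLLOW check is needed there.

No FIRST/FOLLOW conflicts found.

Answer: No FIRST/FOLLOW conflicts.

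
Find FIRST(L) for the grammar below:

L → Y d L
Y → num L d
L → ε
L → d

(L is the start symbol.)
FIRST sets of the other non-terminals involved (by the same procedure, iterated to a fixed point):
  FIRST(Y) = { 'num' }

From L → Y d L:
  - Y is a non-terminal: add FIRST(Y) \ {ε} = { 'num' }
    Y is not nullable, so stop
From L → ε:
  - ε-production, so ε ∈ FIRST(L)
From L → d:
  - d is a terminal: add 'd' and stop

Collecting: FIRST(L) = { 'd', 'num', ε }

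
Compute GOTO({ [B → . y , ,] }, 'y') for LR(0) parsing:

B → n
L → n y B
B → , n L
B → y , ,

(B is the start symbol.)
{ [B → y . , ,] }

GOTO(I, 'y') = CLOSURE({ [A → αX.β] : [A → α.Xβ] ∈ I, X = 'y' })

Items with dot before 'y', with the dot advanced:
  [B → . y , ,] → [B → y . , ,]
Closure adds nothing (no advanced item has the dot before a non-terminal).

GOTO = { [B → y . , ,] }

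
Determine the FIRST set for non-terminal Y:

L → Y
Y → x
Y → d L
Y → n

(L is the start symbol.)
{ 'd', 'n', 'x' }

To compute FIRST(Y), examine every production with Y on the left-hand side, reading each right-hand side left to right until a non-nullable symbol is reached.

From Y → x:
  - x is a terminal: add 'x' and stop
From Y → d L:
  - d is a terminal: add 'd' and stop
From Y → n:
  - n is a terminal: add 'n' and stop

Collecting: FIRST(Y) = { 'd', 'n', 'x' }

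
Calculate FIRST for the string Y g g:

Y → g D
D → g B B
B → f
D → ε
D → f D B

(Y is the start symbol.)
{ 'g' }

FIRST sets of the non-terminals involved (from the grammar, by fixed-point iteration):
  FIRST(Y) = { 'g' }

To compute FIRST(Y g g), process the symbols left to right:
Symbol Y is a non-terminal. Add FIRST(Y) \ {ε} = { 'g' }
Y is not nullable (ε ∉ FIRST(Y)), so stop here.
FIRST(Y g g) = { 'g' }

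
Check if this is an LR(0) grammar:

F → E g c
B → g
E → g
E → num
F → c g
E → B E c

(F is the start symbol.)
Augment with F' → F and build the canonical LR(0) collection (I0 = CLOSURE({[F' → . F]}), then GOTO on every symbol after a dot until no new states appear). It has 12 states:
  I0: { [B → . g], [E → . B E c], [E → . g], [E → . num], [F → . E g c], [F → . c g], [F' → . F] }  — shift
  I1: { [B → . g], [E → . B E c], [E → . g], [E → . num], [E → B . E c] }  — shift
  I2: { [F → E . g c] }  — shift
  I3: { [F' → F .] }  — accept
  I4: { [F → c . g] }  — shift
  I5: { [B → g .], [E → g .] }  — 2 reduces
  I6: { [E → num .] }  — reduce
  I7: { [F → c g .] }  — reduce
  I8: { [F → E g . c] }  — shift
  I9: { [F → E g c .] }  — reduce
  I10: { [E → B E . c] }  — shift
  I11: { [E → B E c .] }  — reduce

Conflict in state I5:
  Reduce-reduce conflict: [B → g .] and [E → g .]
So the grammar is NOT LR(0).

Answer: No. Reduce-reduce conflict: [B → g .] and [E → g .]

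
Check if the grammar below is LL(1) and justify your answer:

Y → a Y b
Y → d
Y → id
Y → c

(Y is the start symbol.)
A grammar is LL(1) if for each non-terminal N with multiple productions, the predict sets of those productions are pairwise disjoint, where PREDICT(N → α) = (FIRST(α) \ {ε}) ∪ (FOLLOW(N) if α ⇒* ε).

For Y:
  PREDICT(Y → a Y b) = { 'a' }
  PREDICT(Y → d) = { 'd' }
  PREDICT(Y → id) = { 'id' }
  PREDICT(Y → c) = { 'c' }

All predict sets are disjoint. The grammar IS LL(1).

Answer: Yes, the grammar is LL(1).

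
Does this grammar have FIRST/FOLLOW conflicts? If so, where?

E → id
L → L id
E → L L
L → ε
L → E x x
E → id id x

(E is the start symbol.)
A FIRST/FOLLOW conflict occurs when a non-terminal N has a nullable alternative N → β (β ⇒* ε) and another alternative N → α with FIRST(α) ∩ FOLLOW(N) ≠ ∅: on such a lookahead the parser cannot decide between expanding α and letting N vanish via β.

Nullable non-terminals: E, L.
FIRST sets used below: FIRST(L) = { 'id', 'x', ε }, FIRST(E) = { 'id', 'x', ε }

E: nullable alternative(s) E → L L; FOLLOW(E) = { $, 'x' }
  E → id: FIRST \ {ε} = { 'id' } — disjoint from FOLLOW(E)
  E → L L: FIRST \ {ε} = { 'id', 'x' } — this is the only nullable alternative, skip
  E → id id x: FIRST \ {ε} = { 'id' } — disjoint from FOLLOW(E)

L: nullable alternative(s) L → ε; FOLLOW(L) = { $, 'id', 'x' }
  L → L id: FIRST \ {ε} = { 'id', 'x' } — overlaps FOLLOW(L) on { 'id', 'x' }: CONFLICT
  L → ε: FIRST \ {ε} = { } — this is the only nullable alternative, skip
  L → E x x: FIRST \ {ε} = { 'id', 'x' } — overlaps FOLLOW(L) on { 'id', 'x' }: CONFLICT

So the grammar has 2 FIRST/FOLLOW conflicts (marked CONFLICT above).

Answer: Yes. L → L id with FOLLOW(L) on { 'id', 'x' }; L → E x x with FOLLOW(L) on { 'id', 'x' }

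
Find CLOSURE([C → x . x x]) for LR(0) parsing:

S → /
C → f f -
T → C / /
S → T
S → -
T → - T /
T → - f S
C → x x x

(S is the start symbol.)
Start with: [C → x . x x]
The dot precedes the terminal x, so nothing is added.

CLOSURE = { [C → x . x x] }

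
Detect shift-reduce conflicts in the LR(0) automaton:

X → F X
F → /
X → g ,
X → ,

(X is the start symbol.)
No shift-reduce conflicts

Augment with X' → X and build the canonical LR(0) collection (I0 = CLOSURE({[X' → . X]}), then GOTO on every symbol after a dot until no new states appear). It has 8 states:
  I0: { [F → . /], [X → . ,], [X → . F X], [X → . g ,], [X' → . X] }  — shift
  I1: { [X → , .] }  — reduce
  I2: { [F → / .] }  — reduce
  I3: { [F → . /], [X → . ,], [X → . F X], [X → . g ,], [X → F . X] }  — shift
  I4: { [X' → X .] }  — accept
  I5: { [X → g . ,] }  — shift
  I6: { [X → g , .] }  — reduce
  I7: { [X → F X .] }  — reduce

No state contains both a complete item and a shift item.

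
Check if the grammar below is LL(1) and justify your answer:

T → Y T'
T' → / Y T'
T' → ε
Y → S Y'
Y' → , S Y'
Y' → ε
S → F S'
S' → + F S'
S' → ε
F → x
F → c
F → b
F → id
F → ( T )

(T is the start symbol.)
Relevant sets:
  FOLLOW(T') = { $, ')' }
  FOLLOW(Y') = { $, ')', '/' }
  FOLLOW(S') = { $, ')', ',', '/' }

For T':
  PREDICT(T' → '/' Y T') = { '/' }
  PREDICT(T' → ε) = { $, ')' }
For Y':
  PREDICT(Y' → ',' S Y') = { ',' }
  PREDICT(Y' → ε) = { $, ')', '/' }
For S':
  PREDICT(S' → '+' F S') = { '+' }
  PREDICT(S' → ε) = { $, ')', ',', '/' }
For F:
  PREDICT(F → x) = { 'x' }
  PREDICT(F → c) = { 'c' }
  PREDICT(F → b) = { 'b' }
  PREDICT(F → id) = { 'id' }
  PREDICT(F → '(' T ')') = { '(' }
T, Y, S have a single production, so nothing to check there.

All predict sets are disjoint. The grammar IS LL(1).

Answer: Yes, the grammar is LL(1).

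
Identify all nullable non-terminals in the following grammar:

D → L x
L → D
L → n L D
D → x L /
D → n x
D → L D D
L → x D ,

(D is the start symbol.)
There are no ε-productions, so no non-terminal can derive ε.
No non-terminals are nullable.

Answer: None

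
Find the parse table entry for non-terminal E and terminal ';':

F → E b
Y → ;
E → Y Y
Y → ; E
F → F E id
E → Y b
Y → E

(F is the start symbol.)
To find M[E, ';'], we find productions for E where ';' is in the predict set (PREDICT(N → α) = (FIRST(α) \ {ε}) ∪ (FOLLOW(N) if α ⇒* ε)).

Relevant sets:
  FIRST(Y) = { ';' }

E → Y Y: PREDICT = { ';' }
  ';' is in predict set, so this production goes in M[E, ';']
E → Y b: PREDICT = { ';' }
  ';' is in predict set, so this production goes in M[E, ';']

M[E, ';'] = E → Y Y, E → Y b  (a multiply-defined cell — the grammar is not LL(1))

Answer: E → Y Y, E → Y b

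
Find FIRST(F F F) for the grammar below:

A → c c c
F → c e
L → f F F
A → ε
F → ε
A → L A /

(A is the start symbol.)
{ 'c', ε }

FIRST sets of the non-terminals involved (from the grammar, by fixed-point iteration):
  FIRST(F) = { 'c', ε }

To compute FIRST(F F F), process the symbols left to right:
Symbol F is a non-terminal. Add FIRST(F) \ {ε} = { 'c' }
F is nullable (ε ∈ FIRST(F)), continue to the next symbol.
Symbol F is a non-terminal. Add FIRST(F) \ {ε} = { 'c' }
F is nullable (ε ∈ FIRST(F)), continue to the next symbol.
Symbol F is a non-terminal. Add FIRST(F) \ {ε} = { 'c' }
F is nullable (ε ∈ FIRST(F)), continue to the next symbol.
All symbols are nullable, so ε is in the result.
FIRST(F F F) = { 'c', ε }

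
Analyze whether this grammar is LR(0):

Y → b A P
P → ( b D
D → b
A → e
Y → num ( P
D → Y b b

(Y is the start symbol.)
No. Shift-reduce conflict between [D → b .] and [A → . e]

Augment with Y' → Y and build the canonical LR(0) collection (I0 = CLOSURE({[Y' → . Y]}), then GOTO on every symbol after a dot until no new states appear). It has 16 states:
  I0: { [Y → . b A P], [Y → . num ( P], [Y' → . Y] }  — shift
  I1: { [Y' → Y .] }  — accept
  I2: { [A → . e], [Y → b . A P] }  — shift
  I3: { [Y → num . ( P] }  — shift
  I4: { [P → . ( b D], [Y → num ( . P] }  — shift
  I5: { [P → ( . b D] }  — shift
  I6: { [Y → num ( P .] }  — reduce
  I7: { [D → . Y b b], [D → . b], [P → ( b . D], [Y → . b A P], [Y → . num ( P] }  — shift
  I8: { [P → ( b D .] }  — reduce
  I9: { [D → Y . b b] }  — shift
  I10: { [A → . e], [D → b .], [Y → b . A P] }  — shift, reduce
  I11: { [P → . ( b D], [Y → b A . P] }  — shift
  I12: { [A → e .] }  — reduce
  I13: { [Y → b A P .] }  — reduce
  I14: { [D → Y b . b] }  — shift
  I15: { [D → Y b b .] }  — reduce

Conflict in state I10:
  Shift-reduce conflict between [D → b .] and [A → . e]
So the grammar is NOT LR(0).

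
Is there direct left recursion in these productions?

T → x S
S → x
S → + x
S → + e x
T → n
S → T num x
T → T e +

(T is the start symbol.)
Yes, T is left-recursive

T → x S: starts with x
S → x: starts with x
S → + x: starts with '+'
S → + e x: starts with '+'
T → n: starts with n
S → T num x: starts with T
T → T e +: LEFT RECURSIVE (starts with T)

The grammar has direct left recursion on: T.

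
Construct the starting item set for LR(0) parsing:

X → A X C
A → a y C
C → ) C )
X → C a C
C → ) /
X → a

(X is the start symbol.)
{ [A → . a y C], [C → . ) /], [C → . ) C )], [X → . A X C], [X → . C a C], [X → . a], [X' → . X] }

First, augment the grammar with X' → X
I₀ = CLOSURE({ [X' → . X] }):
  [X' → . X] has the dot before X: add [X → . A X C], [X → . C a C], [X → . a]
  [X → . A X C] has the dot before A: add [A → . a y C]
  [X → . C a C] has the dot before C: add [C → . ) C )], [C → . ) /]
No further items can be added.

I₀ = { [A → . a y C], [C → . ) /], [C → . ) C )], [X → . A X C], [X → . C a C], [X → . a], [X' → . X] }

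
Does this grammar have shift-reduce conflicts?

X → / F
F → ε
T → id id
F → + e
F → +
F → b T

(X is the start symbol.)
Yes — I1: [F → .] vs [F → . +]; I3: [F → + .] vs [F → + . e]

A shift-reduce conflict occurs when an LR(0) state has both:
  - a complete (reduce) item [A → α .] (dot at the end), and
  - a shift item [B → β . c γ] (dot before a terminal).

Augment with X' → X and build the canonical LR(0) collection (I0 = CLOSURE({[X' → . X]}), then GOTO on every symbol after a dot until no new states appear). It has 10 states:
  I0: { [X → . / F], [X' → . X] }  — shift
  I1: { [F → . + e], [F → . +], [F → . b T], [F → .], [X → / . F] }  — shift, reduce
  I2: { [X' → X .] }  — accept
  I3: { [F → + . e], [F → + .] }  — shift, reduce
  I4: { [X → / F .] }  — reduce
  I5: { [F → b . T], [T → . id id] }  — shift
  I6: { [F → b T .] }  — reduce
  I7: { [T → id . id] }  — shift
  I8: { [T → id id .] }  — reduce
  I9: { [F → + e .] }  — reduce

I1 contains reduce item [F → .] and shift items [F → . +], [F → . + e], [F → . b T] — shift-reduce conflict.
I3 contains reduce item [F → + .] and shift item [F → + . e] — shift-reduce conflict.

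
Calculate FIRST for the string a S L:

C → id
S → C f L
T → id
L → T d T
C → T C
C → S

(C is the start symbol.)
To compute FIRST(a S L), process the symbols left to right:
Symbol a is a terminal. Add 'a' and stop.
FIRST(a S L) = { 'a' }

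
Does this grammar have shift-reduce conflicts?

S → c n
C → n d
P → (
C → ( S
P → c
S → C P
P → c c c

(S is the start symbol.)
Yes — I10: [P → c .] vs [P → c . c c]

A shift-reduce conflict occurs when an LR(0) state has both:
  - a complete (reduce) item [A → α .] (dot at the end), and
  - a shift item [B → β . c γ] (dot before a terminal).

Augment with S' → S and build the canonical LR(0) collection (I0 = CLOSURE({[S' → . S]}), then GOTO on every symbol after a dot until no new states appear). It has 14 states:
  I0: { [C → . ( S], [C → . n d], [S → . C P], [S → . c n], [S' → . S] }  — shift
  I1: { [C → ( . S], [C → . ( S], [C → . n d], [S → . C P], [S → . c n] }  — shift
  I2: { [P → . (], [P → . c c c], [P → . c], [S → C . P] }  — shift
  I3: { [S' → S .] }  — accept
  I4: { [S → c . n] }  — shift
  I5: { [C → n . d] }  — shift
  I6: { [C → n d .] }  — reduce
  I7: { [S → c n .] }  — reduce
  I8: { [P → ( .] }  — reduce
  I9: { [S → C P .] }  — reduce
  I10: { [P → c . c c], [P → c .] }  — shift, reduce
  I11: { [P → c c . c] }  — shift
  I12: { [P → c c c .] }  — reduce
  I13: { [C → ( S .] }  — reduce

I10 contains reduce item [P → c .] and shift item [P → c . c c] — shift-reduce conflict.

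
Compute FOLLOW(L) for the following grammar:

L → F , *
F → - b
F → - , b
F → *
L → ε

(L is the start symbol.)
{ $ }

To compute FOLLOW(L), find every occurrence of L on a right-hand side N → α L β: add FIRST(β) \ {ε}, and if β is empty or nullable also add FOLLOW(N). Iterate to a fixed point.

L is the start symbol, so $ ∈ FOLLOW(L).
L does not occur on any right-hand side.

Taking the union: FOLLOW(L) = { $ }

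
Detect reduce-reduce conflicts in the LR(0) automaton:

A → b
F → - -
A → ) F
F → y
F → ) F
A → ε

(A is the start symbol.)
No reduce-reduce conflicts

A reduce-reduce conflict occurs when an LR(0) state has two complete items [A → α .] and [B → β .] — both call for a reduction, and with no lookahead the parser cannot choose between them.

Augment with A' → A and build the canonical LR(0) collection (I0 = CLOSURE({[A' → . A]}), then GOTO on every symbol after a dot until no new states appear). It has 10 states:
  I0: { [A → . ) F], [A → . b], [A → .], [A' → . A] }  — shift, reduce
  I1: { [A → ) . F], [F → . ) F], [F → . - -], [F → . y] }  — shift
  I2: { [A' → A .] }  — accept
  I3: { [A → b .] }  — reduce
  I4: { [F → ) . F], [F → . ) F], [F → . - -], [F → . y] }  — shift
  I5: { [F → - . -] }  — shift
  I6: { [A → ) F .] }  — reduce
  I7: { [F → y .] }  — reduce
  I8: { [F → - - .] }  — reduce
  I9: { [F → ) F .] }  — reduce

No state contains more than one complete item.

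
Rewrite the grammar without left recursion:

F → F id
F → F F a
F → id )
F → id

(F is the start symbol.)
F is directly left-recursive. The standard transformation for
  A → A α₁ | ... | A α_m | β₁ | ... | β_n
is
  A  → β₁ A' | ... | β_n A'
  A' → α₁ A' | ... | α_m A' | ε

F → id ) becomes F → id ) F'
F → id becomes F → id F'
F → F id becomes F' → id F'
F → F F a becomes F' → F a F'
Add F' → ε

Resulting grammar:
F → id ) F'
F → id F'
F' → id F'
F' → F a F'
F' → ε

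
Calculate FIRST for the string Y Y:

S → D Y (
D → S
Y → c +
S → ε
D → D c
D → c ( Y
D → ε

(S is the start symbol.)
{ 'c' }

FIRST sets of the non-terminals involved (from the grammar, by fixed-point iteration):
  FIRST(Y) = { 'c' }

To compute FIRST(Y Y), process the symbols left to right:
Symbol Y is a non-terminal. Add FIRST(Y) \ {ε} = { 'c' }
Y is not nullable (ε ∉ FIRST(Y)), so stop here.
FIRST(Y Y) = { 'c' }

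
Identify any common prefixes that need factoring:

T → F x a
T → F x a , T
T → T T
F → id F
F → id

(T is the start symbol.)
Left-factoring is needed when two productions for the same non-terminal
share a common prefix on the right-hand side.

Productions for T:
  T → F x a
  T → F x a , T
  T → T T
Productions for F:
  F → id F
  F → id

Found common prefix 'F x a' in productions for T
Found common prefix 'id' in productions for F

Answer: Yes, T has productions with common prefix 'F x a'; F has productions with common prefix 'id'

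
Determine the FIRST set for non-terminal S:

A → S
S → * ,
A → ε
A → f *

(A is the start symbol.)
To compute FIRST(S), examine every production with S on the left-hand side, reading each right-hand side left to right until a non-nullable symbol is reached.

From S → * ,:
  - '*' is a terminal: add '*' and stop

Collecting: FIRST(S) = { '*' }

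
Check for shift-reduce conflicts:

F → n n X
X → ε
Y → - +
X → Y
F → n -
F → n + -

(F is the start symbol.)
Yes — I5: [X → .] vs [Y → . - +]

A shift-reduce conflict occurs when an LR(0) state has both:
  - a complete (reduce) item [A → α .] (dot at the end), and
  - a shift item [B → β . c γ] (dot before a terminal).

Augment with F' → F and build the canonical LR(0) collection (I0 = CLOSURE({[F' → . F]}), then GOTO on every symbol after a dot until no new states appear). It has 11 states:
  I0: { [F → . n + -], [F → . n -], [F → . n n X], [F' → . F] }  — shift
  I1: { [F' → F .] }  — accept
  I2: { [F → n . + -], [F → n . -], [F → n . n X] }  — shift
  I3: { [F → n + . -] }  — shift
  I4: { [F → n - .] }  — reduce
  I5: { [F → n n . X], [X → . Y], [X → .], [Y → . - +] }  — shift, reduce
  I6: { [Y → - . +] }  — shift
  I7: { [F → n n X .] }  — reduce
  I8: { [X → Y .] }  — reduce
  I9: { [Y → - + .] }  — reduce
  I10: { [F → n + - .] }  — reduce

I5 contains reduce item [X → .] and shift item [Y → . - +] — shift-reduce conflict.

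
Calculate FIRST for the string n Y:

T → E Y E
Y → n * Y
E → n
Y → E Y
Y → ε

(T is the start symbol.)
To compute FIRST(n Y), process the symbols left to right:
Symbol n is a terminal. Add 'n' and stop.
FIRST(n Y) = { 'n' }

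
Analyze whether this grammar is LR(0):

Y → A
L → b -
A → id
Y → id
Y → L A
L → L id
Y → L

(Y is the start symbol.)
A grammar is LR(0) if no state in the canonical LR(0) collection has:
  - both a shift item (dot before a terminal) and a complete item (shift-reduce conflict), or
  - two or more complete items (reduce-reduce conflict; the accept item [Y' → Y .] counts as a complete item here).

Augment with Y' → Y and build the canonical LR(0) collection (I0 = CLOSURE({[Y' → . Y]}), then GOTO on every symbol after a dot until no new states appear). It has 9 states:
  I0: { [A → . id], [L → . L id], [L → . b -], [Y → . A], [Y → . L A], [Y → . L], [Y → . id], [Y' → . Y] }  — shift
  I1: { [Y → A .] }  — reduce
  I2: { [A → . id], [L → L . id], [Y → L . A], [Y → L .] }  — shift, reduce
  I3: { [Y' → Y .] }  — accept
  I4: { [L → b . -] }  — shift
  I5: { [A → id .], [Y → id .] }  — 2 reduces
  I6: { [L → b - .] }  — reduce
  I7: { [Y → L A .] }  — reduce
  I8: { [A → id .], [L → L id .] }  — 2 reduces

Conflict in state I2:
  Shift-reduce conflict between [Y → L .] and [A → . id]
So the grammar is NOT LR(0).

Answer: No. Shift-reduce conflict between [Y → L .] and [A → . id]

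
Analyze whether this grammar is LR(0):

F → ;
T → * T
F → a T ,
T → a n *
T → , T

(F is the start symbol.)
A grammar is LR(0) if no state in the canonical LR(0) collection has:
  - both a shift item (dot before a terminal) and a complete item (shift-reduce conflict), or
  - two or more complete items (reduce-reduce conflict; the accept item [F' → F .] counts as a complete item here).

Augment with F' → F and build the canonical LR(0) collection (I0 = CLOSURE({[F' → . F]}), then GOTO on every symbol after a dot until no new states appear). It has 13 states:
  I0: { [F → . ;], [F → . a T ,], [F' → . F] }  — shift
  I1: { [F → ; .] }  — reduce
  I2: { [F' → F .] }  — accept
  I3: { [F → a . T ,], [T → . * T], [T → . , T], [T → . a n *] }  — shift
  I4: { [T → * . T], [T → . * T], [T → . , T], [T → . a n *] }  — shift
  I5: { [T → , . T], [T → . * T], [T → . , T], [T → . a n *] }  — shift
  I6: { [F → a T . ,] }  — shift
  I7: { [T → a . n *] }  — shift
  I8: { [T → a n . *] }  — shift
  I9: { [T → a n * .] }  — reduce
  I10: { [F → a T , .] }  — reduce
  I11: { [T → , T .] }  — reduce
  I12: { [T → * T .] }  — reduce

Every state is either a pure shift/goto state or contains exactly one complete item and nothing to shift — no conflicts. The grammar is LR(0).

Answer: Yes, the grammar is LR(0)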